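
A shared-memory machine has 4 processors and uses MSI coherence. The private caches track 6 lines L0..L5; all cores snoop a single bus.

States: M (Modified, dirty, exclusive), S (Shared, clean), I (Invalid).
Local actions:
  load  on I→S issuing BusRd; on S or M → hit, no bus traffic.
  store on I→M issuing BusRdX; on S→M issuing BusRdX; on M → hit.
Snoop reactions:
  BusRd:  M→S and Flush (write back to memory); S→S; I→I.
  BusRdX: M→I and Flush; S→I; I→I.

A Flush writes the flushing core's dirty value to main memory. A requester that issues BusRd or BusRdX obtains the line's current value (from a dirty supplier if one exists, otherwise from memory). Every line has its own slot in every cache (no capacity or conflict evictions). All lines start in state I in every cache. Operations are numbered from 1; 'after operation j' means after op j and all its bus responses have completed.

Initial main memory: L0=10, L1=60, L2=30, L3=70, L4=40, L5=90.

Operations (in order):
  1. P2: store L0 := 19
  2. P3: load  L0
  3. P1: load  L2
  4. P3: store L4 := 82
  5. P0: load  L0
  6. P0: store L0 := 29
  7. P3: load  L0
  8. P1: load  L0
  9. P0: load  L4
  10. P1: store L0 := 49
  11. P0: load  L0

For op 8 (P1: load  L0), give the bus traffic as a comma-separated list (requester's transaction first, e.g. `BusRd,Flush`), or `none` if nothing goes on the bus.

bus = BusRd

[1] P2: store L0 := 19 | P0:I, P1:I, P2:M(19), P3:I | bus: BusRdX
[2] P3: load  L0 | P0:I, P1:I, P2:S(19), P3:S(19) | bus: BusRd,Flush
[3] P1: load  L2 | P0:I, P1:S(30), P2:I, P3:I | bus: BusRd
[4] P3: store L4 := 82 | P0:I, P1:I, P2:I, P3:M(82) | bus: BusRdX
[5] P0: load  L0 | P0:S(19), P1:I, P2:S(19), P3:S(19) | bus: BusRd
[6] P0: store L0 := 29 | P0:M(29), P1:I, P2:I, P3:I | bus: BusRdX
[7] P3: load  L0 | P0:S(29), P1:I, P2:I, P3:S(29) | bus: BusRd,Flush
[8] P1: load  L0 | P0:S(29), P1:S(29), P2:I, P3:S(29) | bus: BusRd
[9] P0: load  L4 | P0:S(82), P1:I, P2:I, P3:S(82) | bus: BusRd,Flush
[10] P1: store L0 := 49 | P0:I, P1:M(49), P2:I, P3:I | bus: BusRdX
[11] P0: load  L0 | P0:S(49), P1:S(49), P2:I, P3:I | bus: BusRd,Flush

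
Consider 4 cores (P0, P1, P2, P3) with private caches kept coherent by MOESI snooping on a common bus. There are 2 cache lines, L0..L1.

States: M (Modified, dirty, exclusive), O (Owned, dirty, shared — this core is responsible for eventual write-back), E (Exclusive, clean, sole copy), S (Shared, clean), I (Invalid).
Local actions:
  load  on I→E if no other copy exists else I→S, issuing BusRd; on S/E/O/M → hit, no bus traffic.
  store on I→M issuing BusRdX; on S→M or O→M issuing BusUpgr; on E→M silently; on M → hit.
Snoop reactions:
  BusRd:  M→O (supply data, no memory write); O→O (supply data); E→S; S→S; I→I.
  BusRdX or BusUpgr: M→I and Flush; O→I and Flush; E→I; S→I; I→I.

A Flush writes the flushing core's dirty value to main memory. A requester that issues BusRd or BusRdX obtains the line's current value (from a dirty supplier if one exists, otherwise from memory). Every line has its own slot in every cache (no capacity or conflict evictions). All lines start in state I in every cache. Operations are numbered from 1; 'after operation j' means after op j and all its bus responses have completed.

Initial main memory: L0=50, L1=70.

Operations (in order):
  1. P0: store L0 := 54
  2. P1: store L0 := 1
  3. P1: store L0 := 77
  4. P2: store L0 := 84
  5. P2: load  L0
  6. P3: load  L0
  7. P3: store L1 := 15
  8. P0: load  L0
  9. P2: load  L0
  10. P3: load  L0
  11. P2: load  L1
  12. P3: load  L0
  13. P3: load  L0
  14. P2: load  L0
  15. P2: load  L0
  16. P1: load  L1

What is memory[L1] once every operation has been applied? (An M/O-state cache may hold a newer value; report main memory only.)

memory[L1] = 70

1. P0: store L0 := 54  bus=[BusRdX]  L0: P0=M P1=I P2=I P3=I  mem[L0]=50
2. P1: store L0 := 1  bus=[BusRdX,Flush]  L0: P0=I P1=M P2=I P3=I  mem[L0]=54
3. P1: store L0 := 77  bus=[-]  L0: P0=I P1=M P2=I P3=I  mem[L0]=54
4. P2: store L0 := 84  bus=[BusRdX,Flush]  L0: P0=I P1=I P2=M P3=I  mem[L0]=77
5. P2: load  L0  bus=[-]  L0: P0=I P1=I P2=M P3=I  mem[L0]=77
6. P3: load  L0  bus=[BusRd]  L0: P0=I P1=I P2=O P3=S  mem[L0]=77
7. P3: store L1 := 15  bus=[BusRdX]  L1: P0=I P1=I P2=I P3=M  mem[L1]=70
8. P0: load  L0  bus=[BusRd]  L0: P0=S P1=I P2=O P3=S  mem[L0]=77
9. P2: load  L0  bus=[-]  L0: P0=S P1=I P2=O P3=S  mem[L0]=77
10. P3: load  L0  bus=[-]  L0: P0=S P1=I P2=O P3=S  mem[L0]=77
11. P2: load  L1  bus=[BusRd]  L1: P0=I P1=I P2=S P3=O  mem[L1]=70
12. P3: load  L0  bus=[-]  L0: P0=S P1=I P2=O P3=S  mem[L0]=77
13. P3: load  L0  bus=[-]  L0: P0=S P1=I P2=O P3=S  mem[L0]=77
14. P2: load  L0  bus=[-]  L0: P0=S P1=I P2=O P3=S  mem[L0]=77
15. P2: load  L0  bus=[-]  L0: P0=S P1=I P2=O P3=S  mem[L0]=77
16. P1: load  L1  bus=[BusRd]  L1: P0=I P1=S P2=S P3=O  mem[L1]=70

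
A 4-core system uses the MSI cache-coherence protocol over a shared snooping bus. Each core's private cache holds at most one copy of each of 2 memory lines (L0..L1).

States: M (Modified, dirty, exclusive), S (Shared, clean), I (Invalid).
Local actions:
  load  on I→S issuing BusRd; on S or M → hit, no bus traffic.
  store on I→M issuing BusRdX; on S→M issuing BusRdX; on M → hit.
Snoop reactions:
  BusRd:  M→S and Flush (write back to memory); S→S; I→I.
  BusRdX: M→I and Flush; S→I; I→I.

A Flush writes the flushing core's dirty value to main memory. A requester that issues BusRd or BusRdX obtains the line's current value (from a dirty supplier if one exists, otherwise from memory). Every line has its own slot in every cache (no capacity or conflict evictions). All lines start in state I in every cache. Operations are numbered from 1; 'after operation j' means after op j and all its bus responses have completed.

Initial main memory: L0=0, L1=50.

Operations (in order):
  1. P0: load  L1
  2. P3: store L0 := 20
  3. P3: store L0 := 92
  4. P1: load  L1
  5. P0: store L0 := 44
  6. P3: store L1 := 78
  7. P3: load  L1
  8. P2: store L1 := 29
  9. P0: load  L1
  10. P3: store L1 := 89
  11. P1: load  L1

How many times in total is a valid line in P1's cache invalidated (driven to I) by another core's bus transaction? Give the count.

[1] P0: load  L1 | P0:S(50), P1:I, P2:I, P3:I | bus: BusRd
[2] P3: store L0 := 20 | P0:I, P1:I, P2:I, P3:M(20) | bus: BusRdX
[3] P3: store L0 := 92 | P0:I, P1:I, P2:I, P3:M(92) | bus: none
[4] P1: load  L1 | P0:S(50), P1:S(50), P2:I, P3:I | bus: BusRd
[5] P0: store L0 := 44 | P0:M(44), P1:I, P2:I, P3:I | bus: BusRdX,Flush
[6] P3: store L1 := 78 | P0:I, P1:I, P2:I, P3:M(78) | bus: BusRdX
[7] P3: load  L1 | P0:I, P1:I, P2:I, P3:M(78) | bus: none
[8] P2: store L1 := 29 | P0:I, P1:I, P2:M(29), P3:I | bus: BusRdX,Flush
[9] P0: load  L1 | P0:S(29), P1:I, P2:S(29), P3:I | bus: BusRd,Flush
[10] P3: store L1 := 89 | P0:I, P1:I, P2:I, P3:M(89) | bus: BusRdX
[11] P1: load  L1 | P0:I, P1:S(89), P2:I, P3:S(89) | bus: BusRd,Flush

invalidations = 1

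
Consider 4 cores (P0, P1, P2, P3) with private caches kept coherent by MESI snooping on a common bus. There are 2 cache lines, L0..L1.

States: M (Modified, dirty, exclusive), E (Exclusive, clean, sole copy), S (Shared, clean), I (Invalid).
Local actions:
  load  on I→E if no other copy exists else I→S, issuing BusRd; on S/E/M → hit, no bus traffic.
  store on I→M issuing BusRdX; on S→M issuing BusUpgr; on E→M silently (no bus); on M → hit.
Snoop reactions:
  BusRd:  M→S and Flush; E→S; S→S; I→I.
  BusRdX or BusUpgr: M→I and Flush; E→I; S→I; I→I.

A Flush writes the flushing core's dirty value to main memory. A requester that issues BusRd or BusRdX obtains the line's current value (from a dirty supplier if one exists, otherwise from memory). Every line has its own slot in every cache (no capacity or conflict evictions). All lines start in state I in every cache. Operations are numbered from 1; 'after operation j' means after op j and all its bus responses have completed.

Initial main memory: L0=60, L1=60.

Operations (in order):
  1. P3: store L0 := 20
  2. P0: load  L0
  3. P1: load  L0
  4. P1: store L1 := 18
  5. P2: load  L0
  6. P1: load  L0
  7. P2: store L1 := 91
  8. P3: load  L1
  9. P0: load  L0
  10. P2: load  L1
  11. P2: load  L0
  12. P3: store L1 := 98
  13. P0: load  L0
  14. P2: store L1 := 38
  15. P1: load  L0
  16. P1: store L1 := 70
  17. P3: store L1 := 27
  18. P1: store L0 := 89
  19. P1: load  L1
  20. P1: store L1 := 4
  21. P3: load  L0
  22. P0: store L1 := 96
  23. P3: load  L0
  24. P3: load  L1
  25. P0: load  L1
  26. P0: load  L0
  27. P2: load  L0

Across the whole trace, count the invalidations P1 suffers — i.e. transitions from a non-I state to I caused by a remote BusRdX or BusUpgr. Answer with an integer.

1. P3: store L0 := 20  bus=[BusRdX]  L0: P0=I P1=I P2=I P3=M  mem[L0]=60
2. P0: load  L0  bus=[BusRd,Flush]  L0: P0=S P1=I P2=I P3=S  mem[L0]=20
3. P1: load  L0  bus=[BusRd]  L0: P0=S P1=S P2=I P3=S  mem[L0]=20
4. P1: store L1 := 18  bus=[BusRdX]  L1: P0=I P1=M P2=I P3=I  mem[L1]=60
5. P2: load  L0  bus=[BusRd]  L0: P0=S P1=S P2=S P3=S  mem[L0]=20
6. P1: load  L0  bus=[-]  L0: P0=S P1=S P2=S P3=S  mem[L0]=20
7. P2: store L1 := 91  bus=[BusRdX,Flush]  L1: P0=I P1=I P2=M P3=I  mem[L1]=18
8. P3: load  L1  bus=[BusRd,Flush]  L1: P0=I P1=I P2=S P3=S  mem[L1]=91
9. P0: load  L0  bus=[-]  L0: P0=S P1=S P2=S P3=S  mem[L0]=20
10. P2: load  L1  bus=[-]  L1: P0=I P1=I P2=S P3=S  mem[L1]=91
11. P2: load  L0  bus=[-]  L0: P0=S P1=S P2=S P3=S  mem[L0]=20
12. P3: store L1 := 98  bus=[BusUpgr]  L1: P0=I P1=I P2=I P3=M  mem[L1]=91
13. P0: load  L0  bus=[-]  L0: P0=S P1=S P2=S P3=S  mem[L0]=20
14. P2: store L1 := 38  bus=[BusRdX,Flush]  L1: P0=I P1=I P2=M P3=I  mem[L1]=98
15. P1: load  L0  bus=[-]  L0: P0=S P1=S P2=S P3=S  mem[L0]=20
16. P1: store L1 := 70  bus=[BusRdX,Flush]  L1: P0=I P1=M P2=I P3=I  mem[L1]=38
17. P3: store L1 := 27  bus=[BusRdX,Flush]  L1: P0=I P1=I P2=I P3=M  mem[L1]=70
18. P1: store L0 := 89  bus=[BusUpgr]  L0: P0=I P1=M P2=I P3=I  mem[L0]=20
19. P1: load  L1  bus=[BusRd,Flush]  L1: P0=I P1=S P2=I P3=S  mem[L1]=27
20. P1: store L1 := 4  bus=[BusUpgr]  L1: P0=I P1=M P2=I P3=I  mem[L1]=27
21. P3: load  L0  bus=[BusRd,Flush]  L0: P0=I P1=S P2=I P3=S  mem[L0]=89
22. P0: store L1 := 96  bus=[BusRdX,Flush]  L1: P0=M P1=I P2=I P3=I  mem[L1]=4
23. P3: load  L0  bus=[-]  L0: P0=I P1=S P2=I P3=S  mem[L0]=89
24. P3: load  L1  bus=[BusRd,Flush]  L1: P0=S P1=I P2=I P3=S  mem[L1]=96
25. P0: load  L1  bus=[-]  L1: P0=S P1=I P2=I P3=S  mem[L1]=96
26. P0: load  L0  bus=[BusRd]  L0: P0=S P1=S P2=I P3=S  mem[L0]=89
27. P2: load  L0  bus=[BusRd]  L0: P0=S P1=S P2=S P3=S  mem[L0]=89

invalidations = 3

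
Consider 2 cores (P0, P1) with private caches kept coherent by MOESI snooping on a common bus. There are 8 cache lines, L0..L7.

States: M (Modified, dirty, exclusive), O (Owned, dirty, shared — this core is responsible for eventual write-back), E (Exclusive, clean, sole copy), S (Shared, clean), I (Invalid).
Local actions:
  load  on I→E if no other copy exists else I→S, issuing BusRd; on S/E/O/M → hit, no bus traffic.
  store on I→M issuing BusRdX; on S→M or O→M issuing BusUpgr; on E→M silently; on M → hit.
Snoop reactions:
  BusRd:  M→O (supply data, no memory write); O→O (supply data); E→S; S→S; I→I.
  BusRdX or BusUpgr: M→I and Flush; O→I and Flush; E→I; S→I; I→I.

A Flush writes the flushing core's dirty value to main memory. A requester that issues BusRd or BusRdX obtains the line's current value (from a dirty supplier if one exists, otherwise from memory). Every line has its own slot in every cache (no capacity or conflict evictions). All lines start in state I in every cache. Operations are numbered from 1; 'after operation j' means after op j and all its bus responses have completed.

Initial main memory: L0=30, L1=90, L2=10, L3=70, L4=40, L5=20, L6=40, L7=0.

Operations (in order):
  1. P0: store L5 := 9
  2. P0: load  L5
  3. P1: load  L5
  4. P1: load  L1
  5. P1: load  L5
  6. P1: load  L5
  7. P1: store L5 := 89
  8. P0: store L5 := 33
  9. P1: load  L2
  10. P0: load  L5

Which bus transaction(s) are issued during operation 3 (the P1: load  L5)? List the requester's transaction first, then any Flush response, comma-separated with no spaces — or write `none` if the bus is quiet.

bus = BusRd

  op1 P0: store L5 := 9 → M/I on L5; bus BusRdX; mem=20
  op2 P0: load  L5 → M/I on L5; bus (none); mem=20
  op3 P1: load  L5 → O/S on L5; bus BusRd; mem=20
  op4 P1: load  L1 → I/E on L1; bus BusRd; mem=90
  op5 P1: load  L5 → O/S on L5; bus (none); mem=20
  op6 P1: load  L5 → O/S on L5; bus (none); mem=20
  op7 P1: store L5 := 89 → I/M on L5; bus BusUpgr Flush; mem=9
  op8 P0: store L5 := 33 → M/I on L5; bus BusRdX Flush; mem=89
  op9 P1: load  L2 → I/E on L2; bus BusRd; mem=10
  op10 P0: load  L5 → M/I on L5; bus (none); mem=89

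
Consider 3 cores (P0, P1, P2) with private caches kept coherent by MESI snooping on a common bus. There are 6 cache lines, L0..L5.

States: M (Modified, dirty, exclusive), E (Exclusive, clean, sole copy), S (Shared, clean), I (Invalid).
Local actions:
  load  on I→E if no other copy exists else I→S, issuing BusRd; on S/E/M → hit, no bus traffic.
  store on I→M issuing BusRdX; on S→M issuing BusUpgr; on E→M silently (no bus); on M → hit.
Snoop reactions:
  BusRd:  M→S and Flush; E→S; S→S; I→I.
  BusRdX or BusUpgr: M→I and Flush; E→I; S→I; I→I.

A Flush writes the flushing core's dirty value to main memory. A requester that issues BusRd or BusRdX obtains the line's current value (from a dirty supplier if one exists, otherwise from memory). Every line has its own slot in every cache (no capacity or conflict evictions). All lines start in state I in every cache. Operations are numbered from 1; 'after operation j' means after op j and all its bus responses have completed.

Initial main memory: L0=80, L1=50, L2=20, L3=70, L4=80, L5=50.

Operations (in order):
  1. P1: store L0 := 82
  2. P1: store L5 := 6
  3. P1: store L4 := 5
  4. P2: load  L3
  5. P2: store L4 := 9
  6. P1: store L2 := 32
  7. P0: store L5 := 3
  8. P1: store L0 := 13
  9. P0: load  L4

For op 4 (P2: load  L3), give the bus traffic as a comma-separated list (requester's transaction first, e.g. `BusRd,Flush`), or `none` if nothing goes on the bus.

  op1 P1: store L0 := 82 → I/M/I on L0; bus BusRdX; mem=80
  op2 P1: store L5 := 6 → I/M/I on L5; bus BusRdX; mem=50
  op3 P1: store L4 := 5 → I/M/I on L4; bus BusRdX; mem=80
  op4 P2: load  L3 → I/I/E on L3; bus BusRd; mem=70
  op5 P2: store L4 := 9 → I/I/M on L4; bus BusRdX Flush; mem=5
  op6 P1: store L2 := 32 → I/M/I on L2; bus BusRdX; mem=20
  op7 P0: store L5 := 3 → M/I/I on L5; bus BusRdX Flush; mem=6
  op8 P1: store L0 := 13 → I/M/I on L0; bus (none); mem=80
  op9 P0: load  L4 → S/I/S on L4; bus BusRd Flush; mem=9

bus = BusRd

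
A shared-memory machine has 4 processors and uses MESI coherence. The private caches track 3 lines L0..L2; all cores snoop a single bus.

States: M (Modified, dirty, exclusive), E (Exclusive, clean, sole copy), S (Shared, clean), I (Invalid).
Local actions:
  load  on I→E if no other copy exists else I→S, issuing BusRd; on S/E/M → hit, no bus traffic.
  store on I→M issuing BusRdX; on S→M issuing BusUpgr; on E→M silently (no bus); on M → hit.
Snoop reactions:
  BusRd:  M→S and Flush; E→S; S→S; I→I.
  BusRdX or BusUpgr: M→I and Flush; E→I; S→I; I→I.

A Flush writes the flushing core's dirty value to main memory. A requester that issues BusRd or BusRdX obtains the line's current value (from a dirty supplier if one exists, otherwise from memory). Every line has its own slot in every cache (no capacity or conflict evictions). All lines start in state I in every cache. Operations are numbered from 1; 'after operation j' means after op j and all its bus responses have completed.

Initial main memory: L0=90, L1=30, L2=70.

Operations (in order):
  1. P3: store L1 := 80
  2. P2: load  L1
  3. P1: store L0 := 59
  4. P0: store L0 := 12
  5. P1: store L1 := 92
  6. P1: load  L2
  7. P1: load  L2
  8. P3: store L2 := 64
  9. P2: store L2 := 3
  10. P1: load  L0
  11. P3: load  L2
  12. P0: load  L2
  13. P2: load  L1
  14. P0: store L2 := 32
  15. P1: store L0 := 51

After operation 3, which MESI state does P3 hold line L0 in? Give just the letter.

1. P3: store L1 := 80  bus=[BusRdX]  L1: P0=I P1=I P2=I P3=M  mem[L1]=30
2. P2: load  L1  bus=[BusRd,Flush]  L1: P0=I P1=I P2=S P3=S  mem[L1]=80
3. P1: store L0 := 59  bus=[BusRdX]  L0: P0=I P1=M P2=I P3=I  mem[L0]=90
4. P0: store L0 := 12  bus=[BusRdX,Flush]  L0: P0=M P1=I P2=I P3=I  mem[L0]=59
5. P1: store L1 := 92  bus=[BusRdX]  L1: P0=I P1=M P2=I P3=I  mem[L1]=80
6. P1: load  L2  bus=[BusRd]  L2: P0=I P1=E P2=I P3=I  mem[L2]=70
7. P1: load  L2  bus=[-]  L2: P0=I P1=E P2=I P3=I  mem[L2]=70
8. P3: store L2 := 64  bus=[BusRdX]  L2: P0=I P1=I P2=I P3=M  mem[L2]=70
9. P2: store L2 := 3  bus=[BusRdX,Flush]  L2: P0=I P1=I P2=M P3=I  mem[L2]=64
10. P1: load  L0  bus=[BusRd,Flush]  L0: P0=S P1=S P2=I P3=I  mem[L0]=12
11. P3: load  L2  bus=[BusRd,Flush]  L2: P0=I P1=I P2=S P3=S  mem[L2]=3
12. P0: load  L2  bus=[BusRd]  L2: P0=S P1=I P2=S P3=S  mem[L2]=3
13. P2: load  L1  bus=[BusRd,Flush]  L1: P0=I P1=S P2=S P3=I  mem[L1]=92
14. P0: store L2 := 32  bus=[BusUpgr]  L2: P0=M P1=I P2=I P3=I  mem[L2]=3
15. P1: store L0 := 51  bus=[BusUpgr]  L0: P0=I P1=M P2=I P3=I  mem[L0]=12

state = I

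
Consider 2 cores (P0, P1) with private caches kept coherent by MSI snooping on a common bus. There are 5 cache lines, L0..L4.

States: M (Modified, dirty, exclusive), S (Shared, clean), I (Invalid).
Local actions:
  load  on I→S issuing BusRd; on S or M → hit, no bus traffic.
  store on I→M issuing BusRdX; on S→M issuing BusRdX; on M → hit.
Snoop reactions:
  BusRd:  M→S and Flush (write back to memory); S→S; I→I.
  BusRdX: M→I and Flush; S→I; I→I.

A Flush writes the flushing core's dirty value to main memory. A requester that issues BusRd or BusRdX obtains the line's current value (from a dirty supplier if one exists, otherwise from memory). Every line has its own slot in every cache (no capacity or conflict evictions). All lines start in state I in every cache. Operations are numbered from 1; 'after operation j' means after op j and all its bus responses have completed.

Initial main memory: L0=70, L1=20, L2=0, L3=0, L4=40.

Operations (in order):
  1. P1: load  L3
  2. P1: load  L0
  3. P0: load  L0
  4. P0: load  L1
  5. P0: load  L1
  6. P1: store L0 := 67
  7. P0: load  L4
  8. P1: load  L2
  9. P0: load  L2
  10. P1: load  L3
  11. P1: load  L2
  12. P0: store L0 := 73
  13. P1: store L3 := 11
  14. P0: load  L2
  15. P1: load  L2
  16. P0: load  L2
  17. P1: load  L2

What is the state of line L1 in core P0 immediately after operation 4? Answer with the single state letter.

[1] P1: load  L3 | P0:I, P1:S(0) | bus: BusRd
[2] P1: load  L0 | P0:I, P1:S(70) | bus: BusRd
[3] P0: load  L0 | P0:S(70), P1:S(70) | bus: BusRd
[4] P0: load  L1 | P0:S(20), P1:I | bus: BusRd
[5] P0: load  L1 | P0:S(20), P1:I | bus: none
[6] P1: store L0 := 67 | P0:I, P1:M(67) | bus: BusRdX
[7] P0: load  L4 | P0:S(40), P1:I | bus: BusRd
[8] P1: load  L2 | P0:I, P1:S(0) | bus: BusRd
[9] P0: load  L2 | P0:S(0), P1:S(0) | bus: BusRd
[10] P1: load  L3 | P0:I, P1:S(0) | bus: none
[11] P1: load  L2 | P0:S(0), P1:S(0) | bus: none
[12] P0: store L0 := 73 | P0:M(73), P1:I | bus: BusRdX,Flush
[13] P1: store L3 := 11 | P0:I, P1:M(11) | bus: BusRdX
[14] P0: load  L2 | P0:S(0), P1:S(0) | bus: none
[15] P1: load  L2 | P0:S(0), P1:S(0) | bus: none
[16] P0: load  L2 | P0:S(0), P1:S(0) | bus: none
[17] P1: load  L2 | P0:S(0), P1:S(0) | bus: none

state = S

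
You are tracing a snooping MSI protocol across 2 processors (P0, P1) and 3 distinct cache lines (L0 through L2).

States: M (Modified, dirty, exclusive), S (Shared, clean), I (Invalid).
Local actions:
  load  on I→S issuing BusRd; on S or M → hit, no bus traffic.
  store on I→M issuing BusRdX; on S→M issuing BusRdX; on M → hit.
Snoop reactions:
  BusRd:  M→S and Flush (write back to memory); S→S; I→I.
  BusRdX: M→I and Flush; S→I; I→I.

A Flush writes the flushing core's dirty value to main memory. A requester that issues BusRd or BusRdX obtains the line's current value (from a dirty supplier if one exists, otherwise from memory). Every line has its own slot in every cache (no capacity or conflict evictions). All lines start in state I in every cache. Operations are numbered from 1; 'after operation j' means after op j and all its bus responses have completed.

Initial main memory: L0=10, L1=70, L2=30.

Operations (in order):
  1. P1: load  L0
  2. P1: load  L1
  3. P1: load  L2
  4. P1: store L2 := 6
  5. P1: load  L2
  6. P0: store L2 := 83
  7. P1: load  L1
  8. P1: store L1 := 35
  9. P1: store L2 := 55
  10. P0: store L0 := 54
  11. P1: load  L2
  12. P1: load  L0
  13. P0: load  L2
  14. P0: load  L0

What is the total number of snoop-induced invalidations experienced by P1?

1. P1: load  L0  bus=[BusRd]  L0: P0=I P1=S  mem[L0]=10
2. P1: load  L1  bus=[BusRd]  L1: P0=I P1=S  mem[L1]=70
3. P1: load  L2  bus=[BusRd]  L2: P0=I P1=S  mem[L2]=30
4. P1: store L2 := 6  bus=[BusRdX]  L2: P0=I P1=M  mem[L2]=30
5. P1: load  L2  bus=[-]  L2: P0=I P1=M  mem[L2]=30
6. P0: store L2 := 83  bus=[BusRdX,Flush]  L2: P0=M P1=I  mem[L2]=6
7. P1: load  L1  bus=[-]  L1: P0=I P1=S  mem[L1]=70
8. P1: store L1 := 35  bus=[BusRdX]  L1: P0=I P1=M  mem[L1]=70
9. P1: store L2 := 55  bus=[BusRdX,Flush]  L2: P0=I P1=M  mem[L2]=83
10. P0: store L0 := 54  bus=[BusRdX]  L0: P0=M P1=I  mem[L0]=10
11. P1: load  L2  bus=[-]  L2: P0=I P1=M  mem[L2]=83
12. P1: load  L0  bus=[BusRd,Flush]  L0: P0=S P1=S  mem[L0]=54
13. P0: load  L2  bus=[BusRd,Flush]  L2: P0=S P1=S  mem[L2]=55
14. P0: load  L0  bus=[-]  L0: P0=S P1=S  mem[L0]=54

invalidations = 2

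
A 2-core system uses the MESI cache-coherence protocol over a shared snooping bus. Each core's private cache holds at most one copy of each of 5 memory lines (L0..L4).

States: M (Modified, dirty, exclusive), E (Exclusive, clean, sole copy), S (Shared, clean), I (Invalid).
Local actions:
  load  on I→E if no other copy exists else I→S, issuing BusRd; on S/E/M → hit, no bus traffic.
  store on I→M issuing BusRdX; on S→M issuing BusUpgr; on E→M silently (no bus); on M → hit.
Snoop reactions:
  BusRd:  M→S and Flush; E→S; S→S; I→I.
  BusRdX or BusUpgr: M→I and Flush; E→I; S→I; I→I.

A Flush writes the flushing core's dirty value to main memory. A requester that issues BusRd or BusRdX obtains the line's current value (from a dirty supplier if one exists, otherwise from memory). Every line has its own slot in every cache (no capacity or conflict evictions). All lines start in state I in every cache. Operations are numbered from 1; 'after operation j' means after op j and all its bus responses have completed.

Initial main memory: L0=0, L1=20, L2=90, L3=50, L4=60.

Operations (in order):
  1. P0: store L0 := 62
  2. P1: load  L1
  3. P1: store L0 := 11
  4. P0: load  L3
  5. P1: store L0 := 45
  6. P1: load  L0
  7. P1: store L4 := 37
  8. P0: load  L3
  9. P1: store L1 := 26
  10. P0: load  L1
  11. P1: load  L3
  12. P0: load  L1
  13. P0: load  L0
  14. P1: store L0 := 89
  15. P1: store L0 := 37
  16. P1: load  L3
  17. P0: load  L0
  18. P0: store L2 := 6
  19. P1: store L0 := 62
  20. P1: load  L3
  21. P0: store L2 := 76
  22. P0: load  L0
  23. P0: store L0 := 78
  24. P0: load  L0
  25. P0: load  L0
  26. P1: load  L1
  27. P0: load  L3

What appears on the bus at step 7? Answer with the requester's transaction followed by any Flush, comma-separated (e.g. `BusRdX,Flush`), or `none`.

1. P0: store L0 := 62  bus=[BusRdX]  L0: P0=M P1=I  mem[L0]=0
2. P1: load  L1  bus=[BusRd]  L1: P0=I P1=E  mem[L1]=20
3. P1: store L0 := 11  bus=[BusRdX,Flush]  L0: P0=I P1=M  mem[L0]=62
4. P0: load  L3  bus=[BusRd]  L3: P0=E P1=I  mem[L3]=50
5. P1: store L0 := 45  bus=[-]  L0: P0=I P1=M  mem[L0]=62
6. P1: load  L0  bus=[-]  L0: P0=I P1=M  mem[L0]=62
7. P1: store L4 := 37  bus=[BusRdX]  L4: P0=I P1=M  mem[L4]=60
8. P0: load  L3  bus=[-]  L3: P0=E P1=I  mem[L3]=50
9. P1: store L1 := 26  bus=[-]  L1: P0=I P1=M  mem[L1]=20
10. P0: load  L1  bus=[BusRd,Flush]  L1: P0=S P1=S  mem[L1]=26
11. P1: load  L3  bus=[BusRd]  L3: P0=S P1=S  mem[L3]=50
12. P0: load  L1  bus=[-]  L1: P0=S P1=S  mem[L1]=26
13. P0: load  L0  bus=[BusRd,Flush]  L0: P0=S P1=S  mem[L0]=45
14. P1: store L0 := 89  bus=[BusUpgr]  L0: P0=I P1=M  mem[L0]=45
15. P1: store L0 := 37  bus=[-]  L0: P0=I P1=M  mem[L0]=45
16. P1: load  L3  bus=[-]  L3: P0=S P1=S  mem[L3]=50
17. P0: load  L0  bus=[BusRd,Flush]  L0: P0=S P1=S  mem[L0]=37
18. P0: store L2 := 6  bus=[BusRdX]  L2: P0=M P1=I  mem[L2]=90
19. P1: store L0 := 62  bus=[BusUpgr]  L0: P0=I P1=M  mem[L0]=37
20. P1: load  L3  bus=[-]  L3: P0=S P1=S  mem[L3]=50
21. P0: store L2 := 76  bus=[-]  L2: P0=M P1=I  mem[L2]=90
22. P0: load  L0  bus=[BusRd,Flush]  L0: P0=S P1=S  mem[L0]=62
23. P0: store L0 := 78  bus=[BusUpgr]  L0: P0=M P1=I  mem[L0]=62
24. P0: load  L0  bus=[-]  L0: P0=M P1=I  mem[L0]=62
25. P0: load  L0  bus=[-]  L0: P0=M P1=I  mem[L0]=62
26. P1: load  L1  bus=[-]  L1: P0=S P1=S  mem[L1]=26
27. P0: load  L3  bus=[-]  L3: P0=S P1=S  mem[L3]=50

bus = BusRdX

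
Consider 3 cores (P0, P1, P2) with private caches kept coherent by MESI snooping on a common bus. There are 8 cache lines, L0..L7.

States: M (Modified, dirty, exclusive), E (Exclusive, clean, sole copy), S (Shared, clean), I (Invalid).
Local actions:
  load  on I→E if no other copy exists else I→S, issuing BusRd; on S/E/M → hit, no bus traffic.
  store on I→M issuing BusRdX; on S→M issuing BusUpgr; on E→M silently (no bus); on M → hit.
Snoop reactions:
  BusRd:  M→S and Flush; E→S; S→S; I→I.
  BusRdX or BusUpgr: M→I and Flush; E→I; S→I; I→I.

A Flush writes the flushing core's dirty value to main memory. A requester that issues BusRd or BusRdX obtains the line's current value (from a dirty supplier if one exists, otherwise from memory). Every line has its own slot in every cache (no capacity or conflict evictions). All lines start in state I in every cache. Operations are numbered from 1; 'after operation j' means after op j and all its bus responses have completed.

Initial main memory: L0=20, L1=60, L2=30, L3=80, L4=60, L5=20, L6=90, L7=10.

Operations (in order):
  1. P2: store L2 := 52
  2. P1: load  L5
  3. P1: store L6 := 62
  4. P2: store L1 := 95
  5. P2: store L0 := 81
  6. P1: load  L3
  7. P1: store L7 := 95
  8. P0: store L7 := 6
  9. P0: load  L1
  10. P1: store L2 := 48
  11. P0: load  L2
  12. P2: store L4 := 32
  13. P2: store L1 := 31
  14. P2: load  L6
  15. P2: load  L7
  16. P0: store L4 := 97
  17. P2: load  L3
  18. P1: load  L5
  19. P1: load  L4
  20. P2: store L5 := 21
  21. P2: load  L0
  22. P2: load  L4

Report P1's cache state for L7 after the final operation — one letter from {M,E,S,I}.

state = I

  op1 P2: store L2 := 52 → I/I/M on L2; bus BusRdX; mem=30
  op2 P1: load  L5 → I/E/I on L5; bus BusRd; mem=20
  op3 P1: store L6 := 62 → I/M/I on L6; bus BusRdX; mem=90
  op4 P2: store L1 := 95 → I/I/M on L1; bus BusRdX; mem=60
  op5 P2: store L0 := 81 → I/I/M on L0; bus BusRdX; mem=20
  op6 P1: load  L3 → I/E/I on L3; bus BusRd; mem=80
  op7 P1: store L7 := 95 → I/M/I on L7; bus BusRdX; mem=10
  op8 P0: store L7 := 6 → M/I/I on L7; bus BusRdX Flush; mem=95
  op9 P0: load  L1 → S/I/S on L1; bus BusRd Flush; mem=95
  op10 P1: store L2 := 48 → I/M/I on L2; bus BusRdX Flush; mem=52
  op11 P0: load  L2 → S/S/I on L2; bus BusRd Flush; mem=48
  op12 P2: store L4 := 32 → I/I/M on L4; bus BusRdX; mem=60
  op13 P2: store L1 := 31 → I/I/M on L1; bus BusUpgr; mem=95
  op14 P2: load  L6 → I/S/S on L6; bus BusRd Flush; mem=62
  op15 P2: load  L7 → S/I/S on L7; bus BusRd Flush; mem=6
  op16 P0: store L4 := 97 → M/I/I on L4; bus BusRdX Flush; mem=32
  op17 P2: load  L3 → I/S/S on L3; bus BusRd; mem=80
  op18 P1: load  L5 → I/E/I on L5; bus (none); mem=20
  op19 P1: load  L4 → S/S/I on L4; bus BusRd Flush; mem=97
  op20 P2: store L5 := 21 → I/I/M on L5; bus BusRdX; mem=20
  op21 P2: load  L0 → I/I/M on L0; bus (none); mem=20
  op22 P2: load  L4 → S/S/S on L4; bus BusRd; mem=97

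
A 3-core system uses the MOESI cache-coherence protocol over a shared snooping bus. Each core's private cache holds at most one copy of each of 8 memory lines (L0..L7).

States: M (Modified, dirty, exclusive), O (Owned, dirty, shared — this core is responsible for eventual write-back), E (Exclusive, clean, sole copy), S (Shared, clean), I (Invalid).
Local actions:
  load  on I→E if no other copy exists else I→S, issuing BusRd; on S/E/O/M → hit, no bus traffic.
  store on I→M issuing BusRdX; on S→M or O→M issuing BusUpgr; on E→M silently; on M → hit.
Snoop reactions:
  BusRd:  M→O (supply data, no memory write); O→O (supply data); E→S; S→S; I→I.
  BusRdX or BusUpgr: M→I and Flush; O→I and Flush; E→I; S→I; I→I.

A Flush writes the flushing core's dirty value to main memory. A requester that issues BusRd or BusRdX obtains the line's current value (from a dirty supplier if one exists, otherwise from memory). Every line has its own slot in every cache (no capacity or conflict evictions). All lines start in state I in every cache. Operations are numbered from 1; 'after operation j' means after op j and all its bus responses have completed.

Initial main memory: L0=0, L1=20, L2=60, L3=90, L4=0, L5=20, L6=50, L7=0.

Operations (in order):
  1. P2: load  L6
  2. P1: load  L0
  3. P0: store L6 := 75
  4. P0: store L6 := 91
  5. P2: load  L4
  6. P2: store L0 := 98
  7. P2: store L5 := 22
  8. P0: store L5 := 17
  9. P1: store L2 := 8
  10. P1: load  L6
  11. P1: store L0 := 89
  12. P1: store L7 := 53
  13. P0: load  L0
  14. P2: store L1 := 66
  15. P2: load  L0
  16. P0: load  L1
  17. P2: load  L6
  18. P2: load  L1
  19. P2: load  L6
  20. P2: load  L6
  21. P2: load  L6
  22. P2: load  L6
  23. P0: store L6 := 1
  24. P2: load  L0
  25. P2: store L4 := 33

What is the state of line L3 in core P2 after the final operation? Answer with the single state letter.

state = I

[1] P2: load  L6 | P0:I, P1:I, P2:E(50) | bus: BusRd
[2] P1: load  L0 | P0:I, P1:E(0), P2:I | bus: BusRd
[3] P0: store L6 := 75 | P0:M(75), P1:I, P2:I | bus: BusRdX
[4] P0: store L6 := 91 | P0:M(91), P1:I, P2:I | bus: none
[5] P2: load  L4 | P0:I, P1:I, P2:E(0) | bus: BusRd
[6] P2: store L0 := 98 | P0:I, P1:I, P2:M(98) | bus: BusRdX
[7] P2: store L5 := 22 | P0:I, P1:I, P2:M(22) | bus: BusRdX
[8] P0: store L5 := 17 | P0:M(17), P1:I, P2:I | bus: BusRdX,Flush
[9] P1: store L2 := 8 | P0:I, P1:M(8), P2:I | bus: BusRdX
[10] P1: load  L6 | P0:O(91), P1:S(91), P2:I | bus: BusRd
[11] P1: store L0 := 89 | P0:I, P1:M(89), P2:I | bus: BusRdX,Flush
[12] P1: store L7 := 53 | P0:I, P1:M(53), P2:I | bus: BusRdX
[13] P0: load  L0 | P0:S(89), P1:O(89), P2:I | bus: BusRd
[14] P2: store L1 := 66 | P0:I, P1:I, P2:M(66) | bus: BusRdX
[15] P2: load  L0 | P0:S(89), P1:O(89), P2:S(89) | bus: BusRd
[16] P0: load  L1 | P0:S(66), P1:I, P2:O(66) | bus: BusRd
[17] P2: load  L6 | P0:O(91), P1:S(91), P2:S(91) | bus: BusRd
[18] P2: load  L1 | P0:S(66), P1:I, P2:O(66) | bus: none
[19] P2: load  L6 | P0:O(91), P1:S(91), P2:S(91) | bus: none
[20] P2: load  L6 | P0:O(91), P1:S(91), P2:S(91) | bus: none
[21] P2: load  L6 | P0:O(91), P1:S(91), P2:S(91) | bus: none
[22] P2: load  L6 | P0:O(91), P1:S(91), P2:S(91) | bus: none
[23] P0: store L6 := 1 | P0:M(1), P1:I, P2:I | bus: BusUpgr
[24] P2: load  L0 | P0:S(89), P1:O(89), P2:S(89) | bus: none
[25] P2: store L4 := 33 | P0:I, P1:I, P2:M(33) | bus: none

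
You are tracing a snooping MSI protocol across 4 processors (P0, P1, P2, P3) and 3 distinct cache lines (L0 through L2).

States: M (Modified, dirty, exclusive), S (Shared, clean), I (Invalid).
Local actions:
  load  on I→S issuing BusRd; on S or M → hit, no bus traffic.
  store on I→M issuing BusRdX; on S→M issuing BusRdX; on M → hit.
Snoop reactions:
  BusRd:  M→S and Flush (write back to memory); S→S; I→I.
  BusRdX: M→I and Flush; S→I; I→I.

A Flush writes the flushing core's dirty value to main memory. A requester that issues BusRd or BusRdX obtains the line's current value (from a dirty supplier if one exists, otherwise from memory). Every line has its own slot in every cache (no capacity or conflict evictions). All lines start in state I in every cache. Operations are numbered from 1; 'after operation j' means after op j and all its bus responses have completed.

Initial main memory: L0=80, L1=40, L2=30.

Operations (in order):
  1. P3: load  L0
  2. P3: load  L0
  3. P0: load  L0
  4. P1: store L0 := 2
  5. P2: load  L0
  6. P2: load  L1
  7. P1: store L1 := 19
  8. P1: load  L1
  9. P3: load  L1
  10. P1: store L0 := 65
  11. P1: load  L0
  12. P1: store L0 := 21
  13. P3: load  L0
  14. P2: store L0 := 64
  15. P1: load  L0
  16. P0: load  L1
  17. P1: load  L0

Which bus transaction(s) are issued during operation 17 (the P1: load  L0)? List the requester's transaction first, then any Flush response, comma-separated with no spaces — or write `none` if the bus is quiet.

bus = none

[1] P3: load  L0 | P0:I, P1:I, P2:I, P3:S(80) | bus: BusRd
[2] P3: load  L0 | P0:I, P1:I, P2:I, P3:S(80) | bus: none
[3] P0: load  L0 | P0:S(80), P1:I, P2:I, P3:S(80) | bus: BusRd
[4] P1: store L0 := 2 | P0:I, P1:M(2), P2:I, P3:I | bus: BusRdX
[5] P2: load  L0 | P0:I, P1:S(2), P2:S(2), P3:I | bus: BusRd,Flush
[6] P2: load  L1 | P0:I, P1:I, P2:S(40), P3:I | bus: BusRd
[7] P1: store L1 := 19 | P0:I, P1:M(19), P2:I, P3:I | bus: BusRdX
[8] P1: load  L1 | P0:I, P1:M(19), P2:I, P3:I | bus: none
[9] P3: load  L1 | P0:I, P1:S(19), P2:I, P3:S(19) | bus: BusRd,Flush
[10] P1: store L0 := 65 | P0:I, P1:M(65), P2:I, P3:I | bus: BusRdX
[11] P1: load  L0 | P0:I, P1:M(65), P2:I, P3:I | bus: none
[12] P1: store L0 := 21 | P0:I, P1:M(21), P2:I, P3:I | bus: none
[13] P3: load  L0 | P0:I, P1:S(21), P2:I, P3:S(21) | bus: BusRd,Flush
[14] P2: store L0 := 64 | P0:I, P1:I, P2:M(64), P3:I | bus: BusRdX
[15] P1: load  L0 | P0:I, P1:S(64), P2:S(64), P3:I | bus: BusRd,Flush
[16] P0: load  L1 | P0:S(19), P1:S(19), P2:I, P3:S(19) | bus: BusRd
[17] P1: load  L0 | P0:I, P1:S(64), P2:S(64), P3:I | bus: none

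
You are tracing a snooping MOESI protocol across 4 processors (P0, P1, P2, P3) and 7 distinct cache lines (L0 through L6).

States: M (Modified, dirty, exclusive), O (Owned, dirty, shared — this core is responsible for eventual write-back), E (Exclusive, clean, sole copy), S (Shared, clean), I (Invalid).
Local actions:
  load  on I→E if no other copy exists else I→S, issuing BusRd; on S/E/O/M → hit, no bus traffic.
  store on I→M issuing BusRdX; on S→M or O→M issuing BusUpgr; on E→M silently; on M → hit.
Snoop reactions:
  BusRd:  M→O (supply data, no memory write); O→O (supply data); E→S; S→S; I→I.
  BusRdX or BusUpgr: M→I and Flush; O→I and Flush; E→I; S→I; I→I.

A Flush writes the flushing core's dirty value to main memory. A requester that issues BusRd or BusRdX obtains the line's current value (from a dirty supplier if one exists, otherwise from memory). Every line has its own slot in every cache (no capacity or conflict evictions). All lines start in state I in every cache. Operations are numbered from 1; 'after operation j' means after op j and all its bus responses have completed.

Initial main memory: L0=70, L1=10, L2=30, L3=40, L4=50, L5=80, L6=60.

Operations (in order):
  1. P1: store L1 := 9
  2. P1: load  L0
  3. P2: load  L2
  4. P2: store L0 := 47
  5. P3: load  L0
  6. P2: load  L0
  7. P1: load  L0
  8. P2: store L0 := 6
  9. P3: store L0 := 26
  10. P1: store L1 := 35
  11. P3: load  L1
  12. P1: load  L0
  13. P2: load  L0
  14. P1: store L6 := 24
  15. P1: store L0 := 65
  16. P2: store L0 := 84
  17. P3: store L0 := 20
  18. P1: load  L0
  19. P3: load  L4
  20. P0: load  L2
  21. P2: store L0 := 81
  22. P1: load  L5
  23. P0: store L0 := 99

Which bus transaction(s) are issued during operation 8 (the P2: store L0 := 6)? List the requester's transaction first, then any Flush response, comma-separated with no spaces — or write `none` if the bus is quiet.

step 1: P1: store L1 := 9  ⟶  IMII  (L1)  txn=BusRdX  M[L1]=10
step 2: P1: load  L0  ⟶  IEII  (L0)  txn=BusRd  M[L0]=70
step 3: P2: load  L2  ⟶  IIEI  (L2)  txn=BusRd  M[L2]=30
step 4: P2: store L0 := 47  ⟶  IIMI  (L0)  txn=BusRdX  M[L0]=70
step 5: P3: load  L0  ⟶  IIOS  (L0)  txn=BusRd  M[L0]=70
step 6: P2: load  L0  ⟶  IIOS  (L0)  txn=∅  M[L0]=70
step 7: P1: load  L0  ⟶  ISOS  (L0)  txn=BusRd  M[L0]=70
step 8: P2: store L0 := 6  ⟶  IIMI  (L0)  txn=BusUpgr  M[L0]=70
step 9: P3: store L0 := 26  ⟶  IIIM  (L0)  txn=BusRdX+Flush  M[L0]=6
step 10: P1: store L1 := 35  ⟶  IMII  (L1)  txn=∅  M[L1]=10
step 11: P3: load  L1  ⟶  IOIS  (L1)  txn=BusRd  M[L1]=10
step 12: P1: load  L0  ⟶  ISIO  (L0)  txn=BusRd  M[L0]=6
step 13: P2: load  L0  ⟶  ISSO  (L0)  txn=BusRd  M[L0]=6
step 14: P1: store L6 := 24  ⟶  IMII  (L6)  txn=BusRdX  M[L6]=60
step 15: P1: store L0 := 65  ⟶  IMII  (L0)  txn=BusUpgr+Flush  M[L0]=26
step 16: P2: store L0 := 84  ⟶  IIMI  (L0)  txn=BusRdX+Flush  M[L0]=65
step 17: P3: store L0 := 20  ⟶  IIIM  (L0)  txn=BusRdX+Flush  M[L0]=84
step 18: P1: load  L0  ⟶  ISIO  (L0)  txn=BusRd  M[L0]=84
step 19: P3: load  L4  ⟶  IIIE  (L4)  txn=BusRd  M[L4]=50
step 20: P0: load  L2  ⟶  SISI  (L2)  txn=BusRd  M[L2]=30
step 21: P2: store L0 := 81  ⟶  IIMI  (L0)  txn=BusRdX+Flush  M[L0]=20
step 22: P1: load  L5  ⟶  IEII  (L5)  txn=BusRd  M[L5]=80
step 23: P0: store L0 := 99  ⟶  MIII  (L0)  txn=BusRdX+Flush  M[L0]=81

bus = BusUpgr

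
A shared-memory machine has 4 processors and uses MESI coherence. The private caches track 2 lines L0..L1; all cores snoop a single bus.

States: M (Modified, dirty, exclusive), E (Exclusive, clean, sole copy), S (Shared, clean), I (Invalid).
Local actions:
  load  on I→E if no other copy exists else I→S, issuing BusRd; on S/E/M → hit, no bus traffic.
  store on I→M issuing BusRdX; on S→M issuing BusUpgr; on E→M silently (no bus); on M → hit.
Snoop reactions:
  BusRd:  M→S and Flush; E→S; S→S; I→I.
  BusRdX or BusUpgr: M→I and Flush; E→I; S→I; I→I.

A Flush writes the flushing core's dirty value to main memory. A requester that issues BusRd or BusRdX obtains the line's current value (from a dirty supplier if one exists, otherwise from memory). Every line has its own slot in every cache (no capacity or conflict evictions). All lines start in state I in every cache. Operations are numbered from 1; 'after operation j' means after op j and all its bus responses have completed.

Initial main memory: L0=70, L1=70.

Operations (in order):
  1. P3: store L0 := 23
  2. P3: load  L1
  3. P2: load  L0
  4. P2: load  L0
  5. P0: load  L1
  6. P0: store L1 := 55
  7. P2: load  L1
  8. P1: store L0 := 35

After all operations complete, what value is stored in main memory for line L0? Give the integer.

memory[L0] = 23

[1] P3: store L0 := 23 | P0:I, P1:I, P2:I, P3:M(23) | bus: BusRdX
[2] P3: load  L1 | P0:I, P1:I, P2:I, P3:E(70) | bus: BusRd
[3] P2: load  L0 | P0:I, P1:I, P2:S(23), P3:S(23) | bus: BusRd,Flush
[4] P2: load  L0 | P0:I, P1:I, P2:S(23), P3:S(23) | bus: none
[5] P0: load  L1 | P0:S(70), P1:I, P2:I, P3:S(70) | bus: BusRd
[6] P0: store L1 := 55 | P0:M(55), P1:I, P2:I, P3:I | bus: BusUpgr
[7] P2: load  L1 | P0:S(55), P1:I, P2:S(55), P3:I | bus: BusRd,Flush
[8] P1: store L0 := 35 | P0:I, P1:M(35), P2:I, P3:I | bus: BusRdX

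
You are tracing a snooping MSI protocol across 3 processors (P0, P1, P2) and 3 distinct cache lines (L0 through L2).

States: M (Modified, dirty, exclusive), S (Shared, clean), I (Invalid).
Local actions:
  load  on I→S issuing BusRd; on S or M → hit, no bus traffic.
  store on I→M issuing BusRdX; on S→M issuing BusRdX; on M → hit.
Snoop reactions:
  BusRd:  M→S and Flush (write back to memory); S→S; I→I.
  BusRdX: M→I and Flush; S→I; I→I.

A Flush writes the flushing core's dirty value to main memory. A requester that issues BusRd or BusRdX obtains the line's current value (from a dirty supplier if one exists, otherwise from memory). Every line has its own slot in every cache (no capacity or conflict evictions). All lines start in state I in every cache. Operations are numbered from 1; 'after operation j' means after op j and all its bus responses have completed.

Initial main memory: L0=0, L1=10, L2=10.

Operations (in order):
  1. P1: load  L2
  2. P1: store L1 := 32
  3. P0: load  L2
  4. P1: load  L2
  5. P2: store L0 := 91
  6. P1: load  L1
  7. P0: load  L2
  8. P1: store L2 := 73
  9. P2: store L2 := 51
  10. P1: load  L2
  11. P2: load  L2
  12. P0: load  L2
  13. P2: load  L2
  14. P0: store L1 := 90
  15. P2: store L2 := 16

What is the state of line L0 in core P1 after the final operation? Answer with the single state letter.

state = I

[1] P1: load  L2 | P0:I, P1:S(10), P2:I | bus: BusRd
[2] P1: store L1 := 32 | P0:I, P1:M(32), P2:I | bus: BusRdX
[3] P0: load  L2 | P0:S(10), P1:S(10), P2:I | bus: BusRd
[4] P1: load  L2 | P0:S(10), P1:S(10), P2:I | bus: none
[5] P2: store L0 := 91 | P0:I, P1:I, P2:M(91) | bus: BusRdX
[6] P1: load  L1 | P0:I, P1:M(32), P2:I | bus: none
[7] P0: load  L2 | P0:S(10), P1:S(10), P2:I | bus: none
[8] P1: store L2 := 73 | P0:I, P1:M(73), P2:I | bus: BusRdX
[9] P2: store L2 := 51 | P0:I, P1:I, P2:M(51) | bus: BusRdX,Flush
[10] P1: load  L2 | P0:I, P1:S(51), P2:S(51) | bus: BusRd,Flush
[11] P2: load  L2 | P0:I, P1:S(51), P2:S(51) | bus: none
[12] P0: load  L2 | P0:S(51), P1:S(51), P2:S(51) | bus: BusRd
[13] P2: load  L2 | P0:S(51), P1:S(51), P2:S(51) | bus: none
[14] P0: store L1 := 90 | P0:M(90), P1:I, P2:I | bus: BusRdX,Flush
[15] P2: store L2 := 16 | P0:I, P1:I, P2:M(16) | bus: BusRdX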